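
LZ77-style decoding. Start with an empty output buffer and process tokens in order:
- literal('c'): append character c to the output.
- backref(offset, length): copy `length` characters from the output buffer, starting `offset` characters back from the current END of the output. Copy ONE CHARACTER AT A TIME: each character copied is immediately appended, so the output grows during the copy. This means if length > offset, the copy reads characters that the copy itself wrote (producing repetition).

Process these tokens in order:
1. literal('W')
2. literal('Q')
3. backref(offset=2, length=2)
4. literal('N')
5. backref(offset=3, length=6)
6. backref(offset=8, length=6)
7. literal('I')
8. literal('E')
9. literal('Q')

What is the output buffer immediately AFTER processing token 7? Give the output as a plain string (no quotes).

Answer: WQWQNWQNWQNQNWQNWI

Derivation:
Token 1: literal('W'). Output: "W"
Token 2: literal('Q'). Output: "WQ"
Token 3: backref(off=2, len=2). Copied 'WQ' from pos 0. Output: "WQWQ"
Token 4: literal('N'). Output: "WQWQN"
Token 5: backref(off=3, len=6) (overlapping!). Copied 'WQNWQN' from pos 2. Output: "WQWQNWQNWQN"
Token 6: backref(off=8, len=6). Copied 'QNWQNW' from pos 3. Output: "WQWQNWQNWQNQNWQNW"
Token 7: literal('I'). Output: "WQWQNWQNWQNQNWQNWI"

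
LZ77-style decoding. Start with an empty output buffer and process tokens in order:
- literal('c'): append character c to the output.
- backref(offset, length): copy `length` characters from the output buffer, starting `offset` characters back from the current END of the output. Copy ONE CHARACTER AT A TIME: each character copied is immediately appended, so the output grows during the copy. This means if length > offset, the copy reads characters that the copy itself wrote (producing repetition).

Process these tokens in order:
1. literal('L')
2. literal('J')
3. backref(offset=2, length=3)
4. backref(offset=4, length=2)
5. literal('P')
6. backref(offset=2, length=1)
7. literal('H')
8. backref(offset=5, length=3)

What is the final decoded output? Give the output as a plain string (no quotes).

Answer: LJLJLJLPLHJLP

Derivation:
Token 1: literal('L'). Output: "L"
Token 2: literal('J'). Output: "LJ"
Token 3: backref(off=2, len=3) (overlapping!). Copied 'LJL' from pos 0. Output: "LJLJL"
Token 4: backref(off=4, len=2). Copied 'JL' from pos 1. Output: "LJLJLJL"
Token 5: literal('P'). Output: "LJLJLJLP"
Token 6: backref(off=2, len=1). Copied 'L' from pos 6. Output: "LJLJLJLPL"
Token 7: literal('H'). Output: "LJLJLJLPLH"
Token 8: backref(off=5, len=3). Copied 'JLP' from pos 5. Output: "LJLJLJLPLHJLP"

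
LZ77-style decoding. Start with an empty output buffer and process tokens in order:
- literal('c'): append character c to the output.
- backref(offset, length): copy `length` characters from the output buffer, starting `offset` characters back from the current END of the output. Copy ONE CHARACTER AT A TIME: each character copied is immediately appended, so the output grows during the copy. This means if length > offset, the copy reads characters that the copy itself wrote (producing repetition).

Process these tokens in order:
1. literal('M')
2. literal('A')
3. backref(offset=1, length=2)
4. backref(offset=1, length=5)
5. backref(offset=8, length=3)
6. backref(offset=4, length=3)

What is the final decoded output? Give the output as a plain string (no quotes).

Token 1: literal('M'). Output: "M"
Token 2: literal('A'). Output: "MA"
Token 3: backref(off=1, len=2) (overlapping!). Copied 'AA' from pos 1. Output: "MAAA"
Token 4: backref(off=1, len=5) (overlapping!). Copied 'AAAAA' from pos 3. Output: "MAAAAAAAA"
Token 5: backref(off=8, len=3). Copied 'AAA' from pos 1. Output: "MAAAAAAAAAAA"
Token 6: backref(off=4, len=3). Copied 'AAA' from pos 8. Output: "MAAAAAAAAAAAAAA"

Answer: MAAAAAAAAAAAAAA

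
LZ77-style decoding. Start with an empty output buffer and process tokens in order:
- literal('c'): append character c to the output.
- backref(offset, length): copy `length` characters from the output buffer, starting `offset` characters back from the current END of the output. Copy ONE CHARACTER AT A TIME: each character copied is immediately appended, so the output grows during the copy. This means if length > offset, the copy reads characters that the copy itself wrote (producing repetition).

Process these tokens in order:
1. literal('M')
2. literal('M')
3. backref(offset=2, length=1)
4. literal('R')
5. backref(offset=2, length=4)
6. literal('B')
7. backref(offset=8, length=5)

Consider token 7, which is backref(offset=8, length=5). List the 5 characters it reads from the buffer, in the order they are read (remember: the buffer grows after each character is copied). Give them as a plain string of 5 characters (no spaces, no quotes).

Token 1: literal('M'). Output: "M"
Token 2: literal('M'). Output: "MM"
Token 3: backref(off=2, len=1). Copied 'M' from pos 0. Output: "MMM"
Token 4: literal('R'). Output: "MMMR"
Token 5: backref(off=2, len=4) (overlapping!). Copied 'MRMR' from pos 2. Output: "MMMRMRMR"
Token 6: literal('B'). Output: "MMMRMRMRB"
Token 7: backref(off=8, len=5). Buffer before: "MMMRMRMRB" (len 9)
  byte 1: read out[1]='M', append. Buffer now: "MMMRMRMRBM"
  byte 2: read out[2]='M', append. Buffer now: "MMMRMRMRBMM"
  byte 3: read out[3]='R', append. Buffer now: "MMMRMRMRBMMR"
  byte 4: read out[4]='M', append. Buffer now: "MMMRMRMRBMMRM"
  byte 5: read out[5]='R', append. Buffer now: "MMMRMRMRBMMRMR"

Answer: MMRMR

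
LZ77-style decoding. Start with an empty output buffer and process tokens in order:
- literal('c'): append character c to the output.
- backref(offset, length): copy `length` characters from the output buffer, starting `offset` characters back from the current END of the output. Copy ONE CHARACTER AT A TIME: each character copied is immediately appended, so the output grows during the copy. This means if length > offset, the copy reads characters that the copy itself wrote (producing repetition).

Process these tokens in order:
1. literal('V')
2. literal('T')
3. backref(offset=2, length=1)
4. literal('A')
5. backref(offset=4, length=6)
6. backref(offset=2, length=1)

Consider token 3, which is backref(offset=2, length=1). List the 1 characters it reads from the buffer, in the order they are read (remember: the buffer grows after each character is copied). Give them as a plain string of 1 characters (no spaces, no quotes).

Answer: V

Derivation:
Token 1: literal('V'). Output: "V"
Token 2: literal('T'). Output: "VT"
Token 3: backref(off=2, len=1). Buffer before: "VT" (len 2)
  byte 1: read out[0]='V', append. Buffer now: "VTV"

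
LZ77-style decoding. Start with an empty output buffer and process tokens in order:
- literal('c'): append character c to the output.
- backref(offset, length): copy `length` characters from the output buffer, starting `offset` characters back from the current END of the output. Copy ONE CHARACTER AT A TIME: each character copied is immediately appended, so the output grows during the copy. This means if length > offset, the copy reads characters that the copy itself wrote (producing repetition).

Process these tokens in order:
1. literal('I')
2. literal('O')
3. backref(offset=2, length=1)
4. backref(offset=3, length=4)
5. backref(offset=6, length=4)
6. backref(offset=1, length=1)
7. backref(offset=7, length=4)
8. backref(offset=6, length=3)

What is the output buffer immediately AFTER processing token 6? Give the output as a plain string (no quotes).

Answer: IOIIOIIOIIOO

Derivation:
Token 1: literal('I'). Output: "I"
Token 2: literal('O'). Output: "IO"
Token 3: backref(off=2, len=1). Copied 'I' from pos 0. Output: "IOI"
Token 4: backref(off=3, len=4) (overlapping!). Copied 'IOII' from pos 0. Output: "IOIIOII"
Token 5: backref(off=6, len=4). Copied 'OIIO' from pos 1. Output: "IOIIOIIOIIO"
Token 6: backref(off=1, len=1). Copied 'O' from pos 10. Output: "IOIIOIIOIIOO"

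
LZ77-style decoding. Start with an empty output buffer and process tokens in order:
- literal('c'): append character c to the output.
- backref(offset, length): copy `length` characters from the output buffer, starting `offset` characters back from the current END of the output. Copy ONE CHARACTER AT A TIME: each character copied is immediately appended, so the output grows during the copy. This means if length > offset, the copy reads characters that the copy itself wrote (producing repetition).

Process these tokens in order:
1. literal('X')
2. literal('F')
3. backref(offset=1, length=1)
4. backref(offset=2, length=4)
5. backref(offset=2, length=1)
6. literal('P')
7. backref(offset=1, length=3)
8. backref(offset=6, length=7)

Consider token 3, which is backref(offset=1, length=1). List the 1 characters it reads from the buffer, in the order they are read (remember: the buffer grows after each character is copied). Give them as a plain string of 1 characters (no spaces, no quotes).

Answer: F

Derivation:
Token 1: literal('X'). Output: "X"
Token 2: literal('F'). Output: "XF"
Token 3: backref(off=1, len=1). Buffer before: "XF" (len 2)
  byte 1: read out[1]='F', append. Buffer now: "XFF"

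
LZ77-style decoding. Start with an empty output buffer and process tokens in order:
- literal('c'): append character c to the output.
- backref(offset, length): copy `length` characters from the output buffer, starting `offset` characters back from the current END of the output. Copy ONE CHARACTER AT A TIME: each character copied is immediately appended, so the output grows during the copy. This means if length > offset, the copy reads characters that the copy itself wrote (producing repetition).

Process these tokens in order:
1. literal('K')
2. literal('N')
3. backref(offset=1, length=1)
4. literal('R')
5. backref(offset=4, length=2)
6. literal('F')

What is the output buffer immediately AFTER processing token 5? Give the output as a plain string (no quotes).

Answer: KNNRKN

Derivation:
Token 1: literal('K'). Output: "K"
Token 2: literal('N'). Output: "KN"
Token 3: backref(off=1, len=1). Copied 'N' from pos 1. Output: "KNN"
Token 4: literal('R'). Output: "KNNR"
Token 5: backref(off=4, len=2). Copied 'KN' from pos 0. Output: "KNNRKN"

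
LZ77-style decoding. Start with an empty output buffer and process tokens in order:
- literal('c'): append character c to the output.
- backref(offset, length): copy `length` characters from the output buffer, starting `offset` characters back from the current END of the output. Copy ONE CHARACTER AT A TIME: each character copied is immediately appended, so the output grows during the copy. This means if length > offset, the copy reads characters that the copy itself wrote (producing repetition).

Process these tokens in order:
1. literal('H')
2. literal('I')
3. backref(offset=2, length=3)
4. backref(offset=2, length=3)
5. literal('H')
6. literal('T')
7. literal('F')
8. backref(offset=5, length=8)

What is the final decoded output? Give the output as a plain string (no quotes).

Token 1: literal('H'). Output: "H"
Token 2: literal('I'). Output: "HI"
Token 3: backref(off=2, len=3) (overlapping!). Copied 'HIH' from pos 0. Output: "HIHIH"
Token 4: backref(off=2, len=3) (overlapping!). Copied 'IHI' from pos 3. Output: "HIHIHIHI"
Token 5: literal('H'). Output: "HIHIHIHIH"
Token 6: literal('T'). Output: "HIHIHIHIHT"
Token 7: literal('F'). Output: "HIHIHIHIHTF"
Token 8: backref(off=5, len=8) (overlapping!). Copied 'HIHTFHIH' from pos 6. Output: "HIHIHIHIHTFHIHTFHIH"

Answer: HIHIHIHIHTFHIHTFHIH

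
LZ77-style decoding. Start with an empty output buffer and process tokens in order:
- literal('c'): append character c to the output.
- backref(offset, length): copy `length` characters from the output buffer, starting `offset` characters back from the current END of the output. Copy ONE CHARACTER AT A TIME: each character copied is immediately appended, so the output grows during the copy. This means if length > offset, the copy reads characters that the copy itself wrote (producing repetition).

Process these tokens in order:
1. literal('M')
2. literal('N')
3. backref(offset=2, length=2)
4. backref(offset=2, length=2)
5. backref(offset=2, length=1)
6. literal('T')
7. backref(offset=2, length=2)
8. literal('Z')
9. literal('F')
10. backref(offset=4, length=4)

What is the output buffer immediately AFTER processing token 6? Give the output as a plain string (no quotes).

Answer: MNMNMNMT

Derivation:
Token 1: literal('M'). Output: "M"
Token 2: literal('N'). Output: "MN"
Token 3: backref(off=2, len=2). Copied 'MN' from pos 0. Output: "MNMN"
Token 4: backref(off=2, len=2). Copied 'MN' from pos 2. Output: "MNMNMN"
Token 5: backref(off=2, len=1). Copied 'M' from pos 4. Output: "MNMNMNM"
Token 6: literal('T'). Output: "MNMNMNMT"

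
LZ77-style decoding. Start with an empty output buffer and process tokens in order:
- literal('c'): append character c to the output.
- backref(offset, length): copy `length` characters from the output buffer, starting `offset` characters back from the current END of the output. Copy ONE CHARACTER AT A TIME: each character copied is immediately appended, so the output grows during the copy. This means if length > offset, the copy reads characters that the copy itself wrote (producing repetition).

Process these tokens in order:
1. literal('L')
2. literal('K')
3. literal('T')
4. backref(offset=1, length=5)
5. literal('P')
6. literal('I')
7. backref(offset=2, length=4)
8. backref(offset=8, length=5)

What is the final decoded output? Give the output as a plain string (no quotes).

Answer: LKTTTTTTPIPIPITTPIP

Derivation:
Token 1: literal('L'). Output: "L"
Token 2: literal('K'). Output: "LK"
Token 3: literal('T'). Output: "LKT"
Token 4: backref(off=1, len=5) (overlapping!). Copied 'TTTTT' from pos 2. Output: "LKTTTTTT"
Token 5: literal('P'). Output: "LKTTTTTTP"
Token 6: literal('I'). Output: "LKTTTTTTPI"
Token 7: backref(off=2, len=4) (overlapping!). Copied 'PIPI' from pos 8. Output: "LKTTTTTTPIPIPI"
Token 8: backref(off=8, len=5). Copied 'TTPIP' from pos 6. Output: "LKTTTTTTPIPIPITTPIP"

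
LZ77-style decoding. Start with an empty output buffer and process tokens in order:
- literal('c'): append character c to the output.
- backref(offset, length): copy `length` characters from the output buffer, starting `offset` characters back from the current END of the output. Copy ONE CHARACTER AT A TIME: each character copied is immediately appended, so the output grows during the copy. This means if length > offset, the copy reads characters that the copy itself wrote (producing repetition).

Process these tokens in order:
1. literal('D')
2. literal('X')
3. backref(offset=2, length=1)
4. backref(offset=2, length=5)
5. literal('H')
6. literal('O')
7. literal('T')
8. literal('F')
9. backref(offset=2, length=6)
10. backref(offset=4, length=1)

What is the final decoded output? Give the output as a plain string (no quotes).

Token 1: literal('D'). Output: "D"
Token 2: literal('X'). Output: "DX"
Token 3: backref(off=2, len=1). Copied 'D' from pos 0. Output: "DXD"
Token 4: backref(off=2, len=5) (overlapping!). Copied 'XDXDX' from pos 1. Output: "DXDXDXDX"
Token 5: literal('H'). Output: "DXDXDXDXH"
Token 6: literal('O'). Output: "DXDXDXDXHO"
Token 7: literal('T'). Output: "DXDXDXDXHOT"
Token 8: literal('F'). Output: "DXDXDXDXHOTF"
Token 9: backref(off=2, len=6) (overlapping!). Copied 'TFTFTF' from pos 10. Output: "DXDXDXDXHOTFTFTFTF"
Token 10: backref(off=4, len=1). Copied 'T' from pos 14. Output: "DXDXDXDXHOTFTFTFTFT"

Answer: DXDXDXDXHOTFTFTFTFT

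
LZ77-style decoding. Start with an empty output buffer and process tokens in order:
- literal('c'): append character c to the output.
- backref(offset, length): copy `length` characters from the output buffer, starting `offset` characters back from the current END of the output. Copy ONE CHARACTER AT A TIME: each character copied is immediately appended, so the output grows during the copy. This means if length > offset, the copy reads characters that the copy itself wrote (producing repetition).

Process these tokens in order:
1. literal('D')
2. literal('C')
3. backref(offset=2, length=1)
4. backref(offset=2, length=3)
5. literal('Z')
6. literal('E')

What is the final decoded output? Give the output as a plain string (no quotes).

Answer: DCDCDCZE

Derivation:
Token 1: literal('D'). Output: "D"
Token 2: literal('C'). Output: "DC"
Token 3: backref(off=2, len=1). Copied 'D' from pos 0. Output: "DCD"
Token 4: backref(off=2, len=3) (overlapping!). Copied 'CDC' from pos 1. Output: "DCDCDC"
Token 5: literal('Z'). Output: "DCDCDCZ"
Token 6: literal('E'). Output: "DCDCDCZE"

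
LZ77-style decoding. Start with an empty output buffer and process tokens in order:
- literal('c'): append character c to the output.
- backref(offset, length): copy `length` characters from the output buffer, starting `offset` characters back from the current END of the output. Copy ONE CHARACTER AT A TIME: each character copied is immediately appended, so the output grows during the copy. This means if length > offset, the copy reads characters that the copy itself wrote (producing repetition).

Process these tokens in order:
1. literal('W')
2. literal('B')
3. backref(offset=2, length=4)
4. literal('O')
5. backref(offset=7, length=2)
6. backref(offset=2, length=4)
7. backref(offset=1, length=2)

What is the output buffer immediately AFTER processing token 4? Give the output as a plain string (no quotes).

Answer: WBWBWBO

Derivation:
Token 1: literal('W'). Output: "W"
Token 2: literal('B'). Output: "WB"
Token 3: backref(off=2, len=4) (overlapping!). Copied 'WBWB' from pos 0. Output: "WBWBWB"
Token 4: literal('O'). Output: "WBWBWBO"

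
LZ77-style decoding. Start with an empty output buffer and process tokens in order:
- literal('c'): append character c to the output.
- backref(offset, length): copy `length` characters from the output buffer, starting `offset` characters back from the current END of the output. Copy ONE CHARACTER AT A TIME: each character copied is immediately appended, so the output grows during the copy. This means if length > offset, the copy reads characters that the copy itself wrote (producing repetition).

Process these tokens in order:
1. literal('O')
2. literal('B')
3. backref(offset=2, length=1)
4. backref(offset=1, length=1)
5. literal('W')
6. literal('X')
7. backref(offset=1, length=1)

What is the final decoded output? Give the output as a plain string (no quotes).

Token 1: literal('O'). Output: "O"
Token 2: literal('B'). Output: "OB"
Token 3: backref(off=2, len=1). Copied 'O' from pos 0. Output: "OBO"
Token 4: backref(off=1, len=1). Copied 'O' from pos 2. Output: "OBOO"
Token 5: literal('W'). Output: "OBOOW"
Token 6: literal('X'). Output: "OBOOWX"
Token 7: backref(off=1, len=1). Copied 'X' from pos 5. Output: "OBOOWXX"

Answer: OBOOWXX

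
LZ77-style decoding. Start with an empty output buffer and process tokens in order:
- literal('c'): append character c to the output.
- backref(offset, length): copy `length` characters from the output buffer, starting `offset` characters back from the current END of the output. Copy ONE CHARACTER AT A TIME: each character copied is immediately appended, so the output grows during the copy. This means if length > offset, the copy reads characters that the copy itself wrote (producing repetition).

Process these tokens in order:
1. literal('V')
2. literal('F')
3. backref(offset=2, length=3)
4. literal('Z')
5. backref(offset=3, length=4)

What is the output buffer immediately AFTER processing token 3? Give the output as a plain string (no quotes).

Token 1: literal('V'). Output: "V"
Token 2: literal('F'). Output: "VF"
Token 3: backref(off=2, len=3) (overlapping!). Copied 'VFV' from pos 0. Output: "VFVFV"

Answer: VFVFV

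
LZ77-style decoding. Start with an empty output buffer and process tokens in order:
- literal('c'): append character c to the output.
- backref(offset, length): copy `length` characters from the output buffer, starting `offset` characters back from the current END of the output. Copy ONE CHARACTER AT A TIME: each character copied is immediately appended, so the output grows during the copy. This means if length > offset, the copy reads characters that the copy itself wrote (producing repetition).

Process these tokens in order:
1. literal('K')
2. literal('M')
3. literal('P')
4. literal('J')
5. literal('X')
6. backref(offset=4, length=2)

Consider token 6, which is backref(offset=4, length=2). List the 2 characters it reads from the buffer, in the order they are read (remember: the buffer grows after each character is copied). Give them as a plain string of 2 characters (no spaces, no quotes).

Token 1: literal('K'). Output: "K"
Token 2: literal('M'). Output: "KM"
Token 3: literal('P'). Output: "KMP"
Token 4: literal('J'). Output: "KMPJ"
Token 5: literal('X'). Output: "KMPJX"
Token 6: backref(off=4, len=2). Buffer before: "KMPJX" (len 5)
  byte 1: read out[1]='M', append. Buffer now: "KMPJXM"
  byte 2: read out[2]='P', append. Buffer now: "KMPJXMP"

Answer: MP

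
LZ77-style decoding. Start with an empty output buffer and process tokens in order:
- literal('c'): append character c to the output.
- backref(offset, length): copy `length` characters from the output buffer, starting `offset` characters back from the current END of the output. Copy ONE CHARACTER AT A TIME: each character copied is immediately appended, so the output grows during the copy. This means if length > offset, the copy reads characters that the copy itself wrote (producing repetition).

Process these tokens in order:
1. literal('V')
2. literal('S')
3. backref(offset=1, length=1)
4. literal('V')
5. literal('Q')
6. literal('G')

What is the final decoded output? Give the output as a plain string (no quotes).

Answer: VSSVQG

Derivation:
Token 1: literal('V'). Output: "V"
Token 2: literal('S'). Output: "VS"
Token 3: backref(off=1, len=1). Copied 'S' from pos 1. Output: "VSS"
Token 4: literal('V'). Output: "VSSV"
Token 5: literal('Q'). Output: "VSSVQ"
Token 6: literal('G'). Output: "VSSVQG"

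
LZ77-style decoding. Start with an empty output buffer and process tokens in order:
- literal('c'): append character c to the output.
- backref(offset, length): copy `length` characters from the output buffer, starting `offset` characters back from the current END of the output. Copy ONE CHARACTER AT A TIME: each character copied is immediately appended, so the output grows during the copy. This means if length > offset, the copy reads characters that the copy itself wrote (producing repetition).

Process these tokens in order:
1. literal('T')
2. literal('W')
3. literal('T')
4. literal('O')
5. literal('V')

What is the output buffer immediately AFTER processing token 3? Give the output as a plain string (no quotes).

Answer: TWT

Derivation:
Token 1: literal('T'). Output: "T"
Token 2: literal('W'). Output: "TW"
Token 3: literal('T'). Output: "TWT"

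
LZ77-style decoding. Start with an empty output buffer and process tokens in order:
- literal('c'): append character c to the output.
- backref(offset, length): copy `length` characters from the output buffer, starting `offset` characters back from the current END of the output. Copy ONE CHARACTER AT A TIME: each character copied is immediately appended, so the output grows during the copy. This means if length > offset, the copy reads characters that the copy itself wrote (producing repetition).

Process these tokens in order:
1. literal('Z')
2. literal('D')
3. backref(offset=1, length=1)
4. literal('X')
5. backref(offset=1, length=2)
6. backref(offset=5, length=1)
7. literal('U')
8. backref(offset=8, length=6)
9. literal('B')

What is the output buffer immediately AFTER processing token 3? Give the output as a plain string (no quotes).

Token 1: literal('Z'). Output: "Z"
Token 2: literal('D'). Output: "ZD"
Token 3: backref(off=1, len=1). Copied 'D' from pos 1. Output: "ZDD"

Answer: ZDD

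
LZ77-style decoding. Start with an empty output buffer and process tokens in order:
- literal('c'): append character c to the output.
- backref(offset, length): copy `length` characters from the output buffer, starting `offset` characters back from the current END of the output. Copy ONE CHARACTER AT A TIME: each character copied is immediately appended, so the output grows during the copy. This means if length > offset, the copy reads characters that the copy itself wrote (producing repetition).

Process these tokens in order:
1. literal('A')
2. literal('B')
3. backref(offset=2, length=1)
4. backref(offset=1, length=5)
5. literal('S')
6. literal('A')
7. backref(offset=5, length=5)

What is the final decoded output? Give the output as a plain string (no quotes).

Token 1: literal('A'). Output: "A"
Token 2: literal('B'). Output: "AB"
Token 3: backref(off=2, len=1). Copied 'A' from pos 0. Output: "ABA"
Token 4: backref(off=1, len=5) (overlapping!). Copied 'AAAAA' from pos 2. Output: "ABAAAAAA"
Token 5: literal('S'). Output: "ABAAAAAAS"
Token 6: literal('A'). Output: "ABAAAAAASA"
Token 7: backref(off=5, len=5). Copied 'AAASA' from pos 5. Output: "ABAAAAAASAAAASA"

Answer: ABAAAAAASAAAASA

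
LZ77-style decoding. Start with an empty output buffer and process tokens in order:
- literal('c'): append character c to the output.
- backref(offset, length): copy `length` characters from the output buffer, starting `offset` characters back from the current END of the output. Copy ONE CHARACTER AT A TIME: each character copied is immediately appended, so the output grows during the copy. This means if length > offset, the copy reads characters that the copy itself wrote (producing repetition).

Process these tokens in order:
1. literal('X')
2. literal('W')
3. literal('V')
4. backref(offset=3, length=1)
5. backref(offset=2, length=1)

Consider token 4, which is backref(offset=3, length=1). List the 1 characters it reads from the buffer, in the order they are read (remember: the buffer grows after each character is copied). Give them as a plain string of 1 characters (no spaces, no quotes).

Token 1: literal('X'). Output: "X"
Token 2: literal('W'). Output: "XW"
Token 3: literal('V'). Output: "XWV"
Token 4: backref(off=3, len=1). Buffer before: "XWV" (len 3)
  byte 1: read out[0]='X', append. Buffer now: "XWVX"

Answer: X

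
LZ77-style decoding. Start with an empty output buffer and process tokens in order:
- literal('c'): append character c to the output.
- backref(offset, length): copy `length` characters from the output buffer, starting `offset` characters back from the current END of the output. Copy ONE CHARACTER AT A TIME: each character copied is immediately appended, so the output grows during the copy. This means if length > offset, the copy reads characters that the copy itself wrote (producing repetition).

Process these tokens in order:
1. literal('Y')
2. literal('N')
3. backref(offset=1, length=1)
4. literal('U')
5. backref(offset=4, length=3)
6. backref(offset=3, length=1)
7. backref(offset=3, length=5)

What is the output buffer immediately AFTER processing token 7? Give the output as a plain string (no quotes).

Token 1: literal('Y'). Output: "Y"
Token 2: literal('N'). Output: "YN"
Token 3: backref(off=1, len=1). Copied 'N' from pos 1. Output: "YNN"
Token 4: literal('U'). Output: "YNNU"
Token 5: backref(off=4, len=3). Copied 'YNN' from pos 0. Output: "YNNUYNN"
Token 6: backref(off=3, len=1). Copied 'Y' from pos 4. Output: "YNNUYNNY"
Token 7: backref(off=3, len=5) (overlapping!). Copied 'NNYNN' from pos 5. Output: "YNNUYNNYNNYNN"

Answer: YNNUYNNYNNYNN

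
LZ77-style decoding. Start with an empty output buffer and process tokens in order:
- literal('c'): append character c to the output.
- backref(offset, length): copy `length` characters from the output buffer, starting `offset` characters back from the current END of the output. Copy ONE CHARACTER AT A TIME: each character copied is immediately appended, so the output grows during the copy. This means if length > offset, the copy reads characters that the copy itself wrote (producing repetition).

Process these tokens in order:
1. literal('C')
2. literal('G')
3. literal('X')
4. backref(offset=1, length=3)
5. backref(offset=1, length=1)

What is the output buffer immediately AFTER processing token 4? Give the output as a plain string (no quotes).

Answer: CGXXXX

Derivation:
Token 1: literal('C'). Output: "C"
Token 2: literal('G'). Output: "CG"
Token 3: literal('X'). Output: "CGX"
Token 4: backref(off=1, len=3) (overlapping!). Copied 'XXX' from pos 2. Output: "CGXXXX"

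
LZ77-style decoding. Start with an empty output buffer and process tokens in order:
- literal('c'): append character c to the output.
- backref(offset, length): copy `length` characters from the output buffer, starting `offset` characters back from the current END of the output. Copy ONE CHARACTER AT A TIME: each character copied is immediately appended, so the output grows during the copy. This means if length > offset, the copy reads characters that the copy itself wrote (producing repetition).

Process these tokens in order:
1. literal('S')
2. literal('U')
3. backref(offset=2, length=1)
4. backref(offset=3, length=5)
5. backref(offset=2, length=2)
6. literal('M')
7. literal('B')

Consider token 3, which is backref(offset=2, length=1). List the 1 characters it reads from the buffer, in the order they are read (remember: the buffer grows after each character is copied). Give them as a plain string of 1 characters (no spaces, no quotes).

Token 1: literal('S'). Output: "S"
Token 2: literal('U'). Output: "SU"
Token 3: backref(off=2, len=1). Buffer before: "SU" (len 2)
  byte 1: read out[0]='S', append. Buffer now: "SUS"

Answer: S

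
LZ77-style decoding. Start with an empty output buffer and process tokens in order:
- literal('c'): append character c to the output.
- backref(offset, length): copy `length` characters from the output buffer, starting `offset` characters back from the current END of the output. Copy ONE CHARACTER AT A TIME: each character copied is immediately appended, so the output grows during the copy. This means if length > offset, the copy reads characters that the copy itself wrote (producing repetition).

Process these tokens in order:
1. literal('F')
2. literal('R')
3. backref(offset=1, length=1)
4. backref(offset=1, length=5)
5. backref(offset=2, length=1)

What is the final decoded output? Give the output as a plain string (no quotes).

Token 1: literal('F'). Output: "F"
Token 2: literal('R'). Output: "FR"
Token 3: backref(off=1, len=1). Copied 'R' from pos 1. Output: "FRR"
Token 4: backref(off=1, len=5) (overlapping!). Copied 'RRRRR' from pos 2. Output: "FRRRRRRR"
Token 5: backref(off=2, len=1). Copied 'R' from pos 6. Output: "FRRRRRRRR"

Answer: FRRRRRRRR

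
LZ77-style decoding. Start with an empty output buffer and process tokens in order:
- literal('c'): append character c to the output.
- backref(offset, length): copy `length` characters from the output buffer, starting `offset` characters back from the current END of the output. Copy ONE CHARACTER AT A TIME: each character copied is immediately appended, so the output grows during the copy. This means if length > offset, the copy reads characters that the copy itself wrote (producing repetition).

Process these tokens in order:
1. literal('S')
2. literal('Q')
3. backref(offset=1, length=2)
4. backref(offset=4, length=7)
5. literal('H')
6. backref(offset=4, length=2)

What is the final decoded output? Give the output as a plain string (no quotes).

Token 1: literal('S'). Output: "S"
Token 2: literal('Q'). Output: "SQ"
Token 3: backref(off=1, len=2) (overlapping!). Copied 'QQ' from pos 1. Output: "SQQQ"
Token 4: backref(off=4, len=7) (overlapping!). Copied 'SQQQSQQ' from pos 0. Output: "SQQQSQQQSQQ"
Token 5: literal('H'). Output: "SQQQSQQQSQQH"
Token 6: backref(off=4, len=2). Copied 'SQ' from pos 8. Output: "SQQQSQQQSQQHSQ"

Answer: SQQQSQQQSQQHSQ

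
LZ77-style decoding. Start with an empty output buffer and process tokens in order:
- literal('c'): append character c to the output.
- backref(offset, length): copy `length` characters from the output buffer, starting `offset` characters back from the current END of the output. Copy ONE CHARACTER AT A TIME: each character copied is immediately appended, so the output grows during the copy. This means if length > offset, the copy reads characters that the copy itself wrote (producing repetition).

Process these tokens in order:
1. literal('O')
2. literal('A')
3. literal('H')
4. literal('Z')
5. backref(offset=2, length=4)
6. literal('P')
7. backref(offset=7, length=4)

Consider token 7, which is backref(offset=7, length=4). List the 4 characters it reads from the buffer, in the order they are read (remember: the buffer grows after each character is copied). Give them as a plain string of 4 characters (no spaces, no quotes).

Answer: HZHZ

Derivation:
Token 1: literal('O'). Output: "O"
Token 2: literal('A'). Output: "OA"
Token 3: literal('H'). Output: "OAH"
Token 4: literal('Z'). Output: "OAHZ"
Token 5: backref(off=2, len=4) (overlapping!). Copied 'HZHZ' from pos 2. Output: "OAHZHZHZ"
Token 6: literal('P'). Output: "OAHZHZHZP"
Token 7: backref(off=7, len=4). Buffer before: "OAHZHZHZP" (len 9)
  byte 1: read out[2]='H', append. Buffer now: "OAHZHZHZPH"
  byte 2: read out[3]='Z', append. Buffer now: "OAHZHZHZPHZ"
  byte 3: read out[4]='H', append. Buffer now: "OAHZHZHZPHZH"
  byte 4: read out[5]='Z', append. Buffer now: "OAHZHZHZPHZHZ"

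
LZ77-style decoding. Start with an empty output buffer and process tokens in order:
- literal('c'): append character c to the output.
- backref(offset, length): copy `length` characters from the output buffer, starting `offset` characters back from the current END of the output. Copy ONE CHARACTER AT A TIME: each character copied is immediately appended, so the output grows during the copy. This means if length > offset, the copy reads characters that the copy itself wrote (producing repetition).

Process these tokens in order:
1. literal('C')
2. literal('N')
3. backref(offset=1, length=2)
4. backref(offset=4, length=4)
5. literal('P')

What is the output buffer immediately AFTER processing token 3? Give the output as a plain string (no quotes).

Answer: CNNN

Derivation:
Token 1: literal('C'). Output: "C"
Token 2: literal('N'). Output: "CN"
Token 3: backref(off=1, len=2) (overlapping!). Copied 'NN' from pos 1. Output: "CNNN"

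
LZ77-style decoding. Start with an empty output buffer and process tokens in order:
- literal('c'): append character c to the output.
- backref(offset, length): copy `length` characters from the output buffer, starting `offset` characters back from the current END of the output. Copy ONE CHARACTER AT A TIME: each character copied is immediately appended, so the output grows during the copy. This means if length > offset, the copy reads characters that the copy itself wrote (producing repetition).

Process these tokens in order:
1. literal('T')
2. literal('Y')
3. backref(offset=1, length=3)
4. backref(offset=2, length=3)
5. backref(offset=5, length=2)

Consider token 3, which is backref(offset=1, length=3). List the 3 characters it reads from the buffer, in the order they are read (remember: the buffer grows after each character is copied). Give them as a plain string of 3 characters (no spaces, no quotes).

Token 1: literal('T'). Output: "T"
Token 2: literal('Y'). Output: "TY"
Token 3: backref(off=1, len=3). Buffer before: "TY" (len 2)
  byte 1: read out[1]='Y', append. Buffer now: "TYY"
  byte 2: read out[2]='Y', append. Buffer now: "TYYY"
  byte 3: read out[3]='Y', append. Buffer now: "TYYYY"

Answer: YYY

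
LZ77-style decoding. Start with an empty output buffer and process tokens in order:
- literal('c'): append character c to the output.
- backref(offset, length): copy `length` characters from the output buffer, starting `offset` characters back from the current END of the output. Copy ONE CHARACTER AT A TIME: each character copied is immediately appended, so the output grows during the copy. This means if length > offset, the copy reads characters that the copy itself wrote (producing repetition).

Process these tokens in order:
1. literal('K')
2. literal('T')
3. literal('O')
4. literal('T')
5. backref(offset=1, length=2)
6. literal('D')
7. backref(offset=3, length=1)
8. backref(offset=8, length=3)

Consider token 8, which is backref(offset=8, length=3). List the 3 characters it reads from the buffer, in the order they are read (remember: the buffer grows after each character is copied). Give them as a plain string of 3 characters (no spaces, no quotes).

Token 1: literal('K'). Output: "K"
Token 2: literal('T'). Output: "KT"
Token 3: literal('O'). Output: "KTO"
Token 4: literal('T'). Output: "KTOT"
Token 5: backref(off=1, len=2) (overlapping!). Copied 'TT' from pos 3. Output: "KTOTTT"
Token 6: literal('D'). Output: "KTOTTTD"
Token 7: backref(off=3, len=1). Copied 'T' from pos 4. Output: "KTOTTTDT"
Token 8: backref(off=8, len=3). Buffer before: "KTOTTTDT" (len 8)
  byte 1: read out[0]='K', append. Buffer now: "KTOTTTDTK"
  byte 2: read out[1]='T', append. Buffer now: "KTOTTTDTKT"
  byte 3: read out[2]='O', append. Buffer now: "KTOTTTDTKTO"

Answer: KTO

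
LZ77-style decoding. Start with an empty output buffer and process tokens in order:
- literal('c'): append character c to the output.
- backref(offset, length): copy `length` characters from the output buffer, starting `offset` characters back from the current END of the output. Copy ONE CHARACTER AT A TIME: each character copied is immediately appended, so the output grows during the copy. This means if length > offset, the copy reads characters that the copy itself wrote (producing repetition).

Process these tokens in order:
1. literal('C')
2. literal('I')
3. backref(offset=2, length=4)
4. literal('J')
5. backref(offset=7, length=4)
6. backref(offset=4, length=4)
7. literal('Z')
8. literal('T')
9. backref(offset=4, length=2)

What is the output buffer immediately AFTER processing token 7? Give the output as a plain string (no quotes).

Token 1: literal('C'). Output: "C"
Token 2: literal('I'). Output: "CI"
Token 3: backref(off=2, len=4) (overlapping!). Copied 'CICI' from pos 0. Output: "CICICI"
Token 4: literal('J'). Output: "CICICIJ"
Token 5: backref(off=7, len=4). Copied 'CICI' from pos 0. Output: "CICICIJCICI"
Token 6: backref(off=4, len=4). Copied 'CICI' from pos 7. Output: "CICICIJCICICICI"
Token 7: literal('Z'). Output: "CICICIJCICICICIZ"

Answer: CICICIJCICICICIZ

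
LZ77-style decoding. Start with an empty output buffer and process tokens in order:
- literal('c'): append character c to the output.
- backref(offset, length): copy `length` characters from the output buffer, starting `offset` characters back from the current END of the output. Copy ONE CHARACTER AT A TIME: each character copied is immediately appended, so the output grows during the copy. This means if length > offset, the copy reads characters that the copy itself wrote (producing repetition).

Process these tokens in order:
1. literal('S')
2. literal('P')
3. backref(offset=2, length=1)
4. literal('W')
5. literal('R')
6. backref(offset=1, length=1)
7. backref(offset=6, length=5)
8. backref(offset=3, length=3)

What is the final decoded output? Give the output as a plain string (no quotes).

Token 1: literal('S'). Output: "S"
Token 2: literal('P'). Output: "SP"
Token 3: backref(off=2, len=1). Copied 'S' from pos 0. Output: "SPS"
Token 4: literal('W'). Output: "SPSW"
Token 5: literal('R'). Output: "SPSWR"
Token 6: backref(off=1, len=1). Copied 'R' from pos 4. Output: "SPSWRR"
Token 7: backref(off=6, len=5). Copied 'SPSWR' from pos 0. Output: "SPSWRRSPSWR"
Token 8: backref(off=3, len=3). Copied 'SWR' from pos 8. Output: "SPSWRRSPSWRSWR"

Answer: SPSWRRSPSWRSWR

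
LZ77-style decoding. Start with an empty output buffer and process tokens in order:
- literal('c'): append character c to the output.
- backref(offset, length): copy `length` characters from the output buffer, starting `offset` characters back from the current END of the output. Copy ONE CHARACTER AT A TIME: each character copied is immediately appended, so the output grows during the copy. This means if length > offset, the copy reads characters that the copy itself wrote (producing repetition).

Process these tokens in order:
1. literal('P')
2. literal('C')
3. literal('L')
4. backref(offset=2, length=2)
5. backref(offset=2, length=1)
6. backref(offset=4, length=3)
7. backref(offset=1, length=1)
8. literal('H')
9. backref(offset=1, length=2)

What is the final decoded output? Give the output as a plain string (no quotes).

Token 1: literal('P'). Output: "P"
Token 2: literal('C'). Output: "PC"
Token 3: literal('L'). Output: "PCL"
Token 4: backref(off=2, len=2). Copied 'CL' from pos 1. Output: "PCLCL"
Token 5: backref(off=2, len=1). Copied 'C' from pos 3. Output: "PCLCLC"
Token 6: backref(off=4, len=3). Copied 'LCL' from pos 2. Output: "PCLCLCLCL"
Token 7: backref(off=1, len=1). Copied 'L' from pos 8. Output: "PCLCLCLCLL"
Token 8: literal('H'). Output: "PCLCLCLCLLH"
Token 9: backref(off=1, len=2) (overlapping!). Copied 'HH' from pos 10. Output: "PCLCLCLCLLHHH"

Answer: PCLCLCLCLLHHH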